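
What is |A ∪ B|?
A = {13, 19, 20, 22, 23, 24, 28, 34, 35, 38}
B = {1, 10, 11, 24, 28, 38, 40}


Set A = {13, 19, 20, 22, 23, 24, 28, 34, 35, 38}, |A| = 10
Set B = {1, 10, 11, 24, 28, 38, 40}, |B| = 7
A ∩ B = {24, 28, 38}, |A ∩ B| = 3
|A ∪ B| = |A| + |B| - |A ∩ B| = 10 + 7 - 3 = 14

14


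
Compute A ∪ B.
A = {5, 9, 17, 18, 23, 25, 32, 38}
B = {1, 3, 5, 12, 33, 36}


Set A = {5, 9, 17, 18, 23, 25, 32, 38}
Set B = {1, 3, 5, 12, 33, 36}
A ∪ B includes all elements in either set.
Elements from A: {5, 9, 17, 18, 23, 25, 32, 38}
Elements from B not already included: {1, 3, 12, 33, 36}
A ∪ B = {1, 3, 5, 9, 12, 17, 18, 23, 25, 32, 33, 36, 38}

{1, 3, 5, 9, 12, 17, 18, 23, 25, 32, 33, 36, 38}


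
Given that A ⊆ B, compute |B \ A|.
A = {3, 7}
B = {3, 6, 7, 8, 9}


Set A = {3, 7}, |A| = 2
Set B = {3, 6, 7, 8, 9}, |B| = 5
Since A ⊆ B: B \ A = {6, 8, 9}
|B| - |A| = 5 - 2 = 3

3


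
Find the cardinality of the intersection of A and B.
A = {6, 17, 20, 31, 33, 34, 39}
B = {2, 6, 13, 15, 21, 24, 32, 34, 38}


Set A = {6, 17, 20, 31, 33, 34, 39}
Set B = {2, 6, 13, 15, 21, 24, 32, 34, 38}
A ∩ B = {6, 34}
|A ∩ B| = 2

2


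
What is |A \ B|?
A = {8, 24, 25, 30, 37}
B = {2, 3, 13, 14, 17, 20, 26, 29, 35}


Set A = {8, 24, 25, 30, 37}
Set B = {2, 3, 13, 14, 17, 20, 26, 29, 35}
A \ B = {8, 24, 25, 30, 37}
|A \ B| = 5

5


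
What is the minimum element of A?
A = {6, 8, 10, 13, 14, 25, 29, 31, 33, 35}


Set A = {6, 8, 10, 13, 14, 25, 29, 31, 33, 35}
Elements in ascending order: 6, 8, 10, 13, 14, 25, 29, 31, 33, 35
The smallest element is 6.

6


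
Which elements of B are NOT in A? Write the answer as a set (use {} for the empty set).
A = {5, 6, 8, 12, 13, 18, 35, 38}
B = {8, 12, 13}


Set A = {5, 6, 8, 12, 13, 18, 35, 38}
Set B = {8, 12, 13}
Check each element of B against A:
8 ∈ A, 12 ∈ A, 13 ∈ A
Elements of B not in A: {}

{}


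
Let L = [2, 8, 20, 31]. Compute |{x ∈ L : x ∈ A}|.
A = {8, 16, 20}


Set A = {8, 16, 20}
Candidates: [2, 8, 20, 31]
Check each candidate:
2 ∉ A, 8 ∈ A, 20 ∈ A, 31 ∉ A
Count of candidates in A: 2

2


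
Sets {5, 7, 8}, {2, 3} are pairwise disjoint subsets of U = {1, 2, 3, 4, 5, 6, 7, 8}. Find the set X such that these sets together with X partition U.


U = {1, 2, 3, 4, 5, 6, 7, 8}
Shown blocks: {5, 7, 8}, {2, 3}
A partition's blocks are pairwise disjoint and cover U, so the missing block = U \ (union of shown blocks).
Union of shown blocks: {2, 3, 5, 7, 8}
Missing block = U \ (union) = {1, 4, 6}

{1, 4, 6}


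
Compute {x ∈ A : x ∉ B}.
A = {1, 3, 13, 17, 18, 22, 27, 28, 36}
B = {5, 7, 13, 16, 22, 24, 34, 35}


Set A = {1, 3, 13, 17, 18, 22, 27, 28, 36}
Set B = {5, 7, 13, 16, 22, 24, 34, 35}
Check each element of A against B:
1 ∉ B (include), 3 ∉ B (include), 13 ∈ B, 17 ∉ B (include), 18 ∉ B (include), 22 ∈ B, 27 ∉ B (include), 28 ∉ B (include), 36 ∉ B (include)
Elements of A not in B: {1, 3, 17, 18, 27, 28, 36}

{1, 3, 17, 18, 27, 28, 36}


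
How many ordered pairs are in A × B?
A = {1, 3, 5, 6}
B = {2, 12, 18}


Set A = {1, 3, 5, 6} has 4 elements.
Set B = {2, 12, 18} has 3 elements.
|A × B| = |A| × |B| = 4 × 3 = 12

12


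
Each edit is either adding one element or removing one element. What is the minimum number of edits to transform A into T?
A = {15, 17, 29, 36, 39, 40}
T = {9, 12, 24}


Set A = {15, 17, 29, 36, 39, 40}
Set T = {9, 12, 24}
Elements to remove from A (in A, not in T): {15, 17, 29, 36, 39, 40} → 6 removals
Elements to add to A (in T, not in A): {9, 12, 24} → 3 additions
Total edits = 6 + 3 = 9

9


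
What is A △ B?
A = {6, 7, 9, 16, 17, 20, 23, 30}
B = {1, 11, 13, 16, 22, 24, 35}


Set A = {6, 7, 9, 16, 17, 20, 23, 30}
Set B = {1, 11, 13, 16, 22, 24, 35}
A △ B = (A \ B) ∪ (B \ A)
Elements in A but not B: {6, 7, 9, 17, 20, 23, 30}
Elements in B but not A: {1, 11, 13, 22, 24, 35}
A △ B = {1, 6, 7, 9, 11, 13, 17, 20, 22, 23, 24, 30, 35}

{1, 6, 7, 9, 11, 13, 17, 20, 22, 23, 24, 30, 35}


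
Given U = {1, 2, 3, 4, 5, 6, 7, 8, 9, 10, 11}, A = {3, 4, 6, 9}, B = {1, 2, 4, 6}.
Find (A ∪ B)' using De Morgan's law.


U = {1, 2, 3, 4, 5, 6, 7, 8, 9, 10, 11}
A = {3, 4, 6, 9}, B = {1, 2, 4, 6}
A ∪ B = {1, 2, 3, 4, 6, 9}
(A ∪ B)' = U \ (A ∪ B) = {5, 7, 8, 10, 11}
Verification via A' ∩ B': A' = {1, 2, 5, 7, 8, 10, 11}, B' = {3, 5, 7, 8, 9, 10, 11}
A' ∩ B' = {5, 7, 8, 10, 11} ✓

{5, 7, 8, 10, 11}


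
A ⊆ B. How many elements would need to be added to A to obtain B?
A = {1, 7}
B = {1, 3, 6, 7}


Set A = {1, 7}, |A| = 2
Set B = {1, 3, 6, 7}, |B| = 4
Since A ⊆ B: B \ A = {3, 6}
|B| - |A| = 4 - 2 = 2

2


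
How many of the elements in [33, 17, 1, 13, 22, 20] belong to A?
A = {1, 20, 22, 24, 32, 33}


Set A = {1, 20, 22, 24, 32, 33}
Candidates: [33, 17, 1, 13, 22, 20]
Check each candidate:
33 ∈ A, 17 ∉ A, 1 ∈ A, 13 ∉ A, 22 ∈ A, 20 ∈ A
Count of candidates in A: 4

4


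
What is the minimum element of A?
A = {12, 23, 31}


Set A = {12, 23, 31}
Elements in ascending order: 12, 23, 31
The smallest element is 12.

12


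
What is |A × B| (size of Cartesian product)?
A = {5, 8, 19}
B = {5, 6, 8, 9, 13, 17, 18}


Set A = {5, 8, 19} has 3 elements.
Set B = {5, 6, 8, 9, 13, 17, 18} has 7 elements.
|A × B| = |A| × |B| = 3 × 7 = 21

21


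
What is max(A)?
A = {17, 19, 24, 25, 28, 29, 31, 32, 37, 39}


Set A = {17, 19, 24, 25, 28, 29, 31, 32, 37, 39}
Elements in ascending order: 17, 19, 24, 25, 28, 29, 31, 32, 37, 39
The largest element is 39.

39


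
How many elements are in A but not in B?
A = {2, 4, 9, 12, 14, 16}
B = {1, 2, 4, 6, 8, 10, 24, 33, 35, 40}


Set A = {2, 4, 9, 12, 14, 16}
Set B = {1, 2, 4, 6, 8, 10, 24, 33, 35, 40}
A \ B = {9, 12, 14, 16}
|A \ B| = 4

4


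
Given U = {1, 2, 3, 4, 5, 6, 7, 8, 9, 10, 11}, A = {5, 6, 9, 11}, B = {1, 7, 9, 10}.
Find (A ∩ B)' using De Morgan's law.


U = {1, 2, 3, 4, 5, 6, 7, 8, 9, 10, 11}
A = {5, 6, 9, 11}, B = {1, 7, 9, 10}
A ∩ B = {9}
(A ∩ B)' = U \ (A ∩ B) = {1, 2, 3, 4, 5, 6, 7, 8, 10, 11}
Verification via A' ∪ B': A' = {1, 2, 3, 4, 7, 8, 10}, B' = {2, 3, 4, 5, 6, 8, 11}
A' ∪ B' = {1, 2, 3, 4, 5, 6, 7, 8, 10, 11} ✓

{1, 2, 3, 4, 5, 6, 7, 8, 10, 11}


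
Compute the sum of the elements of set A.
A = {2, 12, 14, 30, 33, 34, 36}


Set A = {2, 12, 14, 30, 33, 34, 36}
Sum = 2 + 12 + 14 + 30 + 33 + 34 + 36 = 161

161


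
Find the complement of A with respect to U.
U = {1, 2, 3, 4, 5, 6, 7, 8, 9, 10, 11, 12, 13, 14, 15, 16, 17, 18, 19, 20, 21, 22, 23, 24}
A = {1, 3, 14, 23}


Universal set U = {1, 2, 3, 4, 5, 6, 7, 8, 9, 10, 11, 12, 13, 14, 15, 16, 17, 18, 19, 20, 21, 22, 23, 24}
Set A = {1, 3, 14, 23}
A' = U \ A = elements in U but not in A
Checking each element of U:
1 (in A, exclude), 2 (not in A, include), 3 (in A, exclude), 4 (not in A, include), 5 (not in A, include), 6 (not in A, include), 7 (not in A, include), 8 (not in A, include), 9 (not in A, include), 10 (not in A, include), 11 (not in A, include), 12 (not in A, include), 13 (not in A, include), 14 (in A, exclude), 15 (not in A, include), 16 (not in A, include), 17 (not in A, include), 18 (not in A, include), 19 (not in A, include), 20 (not in A, include), 21 (not in A, include), 22 (not in A, include), 23 (in A, exclude), 24 (not in A, include)
A' = {2, 4, 5, 6, 7, 8, 9, 10, 11, 12, 13, 15, 16, 17, 18, 19, 20, 21, 22, 24}

{2, 4, 5, 6, 7, 8, 9, 10, 11, 12, 13, 15, 16, 17, 18, 19, 20, 21, 22, 24}


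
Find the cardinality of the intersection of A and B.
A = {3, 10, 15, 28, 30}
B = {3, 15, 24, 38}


Set A = {3, 10, 15, 28, 30}
Set B = {3, 15, 24, 38}
A ∩ B = {3, 15}
|A ∩ B| = 2

2


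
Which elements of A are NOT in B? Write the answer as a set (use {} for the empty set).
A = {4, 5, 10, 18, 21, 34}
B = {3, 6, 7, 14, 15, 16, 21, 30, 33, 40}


Set A = {4, 5, 10, 18, 21, 34}
Set B = {3, 6, 7, 14, 15, 16, 21, 30, 33, 40}
Check each element of A against B:
4 ∉ B (include), 5 ∉ B (include), 10 ∉ B (include), 18 ∉ B (include), 21 ∈ B, 34 ∉ B (include)
Elements of A not in B: {4, 5, 10, 18, 34}

{4, 5, 10, 18, 34}


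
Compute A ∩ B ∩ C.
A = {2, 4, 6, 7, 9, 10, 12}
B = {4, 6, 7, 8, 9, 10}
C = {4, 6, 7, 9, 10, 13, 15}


Set A = {2, 4, 6, 7, 9, 10, 12}
Set B = {4, 6, 7, 8, 9, 10}
Set C = {4, 6, 7, 9, 10, 13, 15}
First, A ∩ B = {4, 6, 7, 9, 10}
Then, (A ∩ B) ∩ C = {4, 6, 7, 9, 10}

{4, 6, 7, 9, 10}


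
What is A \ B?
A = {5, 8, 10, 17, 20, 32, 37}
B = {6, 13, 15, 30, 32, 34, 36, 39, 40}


Set A = {5, 8, 10, 17, 20, 32, 37}
Set B = {6, 13, 15, 30, 32, 34, 36, 39, 40}
A \ B includes elements in A that are not in B.
Check each element of A:
5 (not in B, keep), 8 (not in B, keep), 10 (not in B, keep), 17 (not in B, keep), 20 (not in B, keep), 32 (in B, remove), 37 (not in B, keep)
A \ B = {5, 8, 10, 17, 20, 37}

{5, 8, 10, 17, 20, 37}


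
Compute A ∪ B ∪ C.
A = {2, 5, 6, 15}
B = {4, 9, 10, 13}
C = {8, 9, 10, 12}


Set A = {2, 5, 6, 15}
Set B = {4, 9, 10, 13}
Set C = {8, 9, 10, 12}
First, A ∪ B = {2, 4, 5, 6, 9, 10, 13, 15}
Then, (A ∪ B) ∪ C = {2, 4, 5, 6, 8, 9, 10, 12, 13, 15}

{2, 4, 5, 6, 8, 9, 10, 12, 13, 15}


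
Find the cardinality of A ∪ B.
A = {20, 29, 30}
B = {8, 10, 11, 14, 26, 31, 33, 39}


Set A = {20, 29, 30}, |A| = 3
Set B = {8, 10, 11, 14, 26, 31, 33, 39}, |B| = 8
A ∩ B = {}, |A ∩ B| = 0
|A ∪ B| = |A| + |B| - |A ∩ B| = 3 + 8 - 0 = 11

11


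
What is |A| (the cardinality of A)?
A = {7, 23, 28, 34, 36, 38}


Set A = {7, 23, 28, 34, 36, 38}
Listing elements: 7, 23, 28, 34, 36, 38
Counting: 6 elements
|A| = 6

6


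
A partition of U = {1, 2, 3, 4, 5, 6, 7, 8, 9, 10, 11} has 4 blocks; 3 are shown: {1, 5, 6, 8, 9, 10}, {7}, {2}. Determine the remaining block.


U = {1, 2, 3, 4, 5, 6, 7, 8, 9, 10, 11}
Shown blocks: {1, 5, 6, 8, 9, 10}, {7}, {2}
A partition's blocks are pairwise disjoint and cover U, so the missing block = U \ (union of shown blocks).
Union of shown blocks: {1, 2, 5, 6, 7, 8, 9, 10}
Missing block = U \ (union) = {3, 4, 11}

{3, 4, 11}


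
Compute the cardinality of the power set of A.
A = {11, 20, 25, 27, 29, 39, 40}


Set A = {11, 20, 25, 27, 29, 39, 40}
|A| = 7
The power set P(A) contains all subsets of A.
|P(A)| = 2^|A| = 2^7 = 128

128


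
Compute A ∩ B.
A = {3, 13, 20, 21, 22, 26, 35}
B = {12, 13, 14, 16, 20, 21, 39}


Set A = {3, 13, 20, 21, 22, 26, 35}
Set B = {12, 13, 14, 16, 20, 21, 39}
A ∩ B includes only elements in both sets.
Check each element of A against B:
3 ✗, 13 ✓, 20 ✓, 21 ✓, 22 ✗, 26 ✗, 35 ✗
A ∩ B = {13, 20, 21}

{13, 20, 21}


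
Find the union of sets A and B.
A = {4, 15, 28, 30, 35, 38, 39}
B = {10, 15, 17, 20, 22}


Set A = {4, 15, 28, 30, 35, 38, 39}
Set B = {10, 15, 17, 20, 22}
A ∪ B includes all elements in either set.
Elements from A: {4, 15, 28, 30, 35, 38, 39}
Elements from B not already included: {10, 17, 20, 22}
A ∪ B = {4, 10, 15, 17, 20, 22, 28, 30, 35, 38, 39}

{4, 10, 15, 17, 20, 22, 28, 30, 35, 38, 39}


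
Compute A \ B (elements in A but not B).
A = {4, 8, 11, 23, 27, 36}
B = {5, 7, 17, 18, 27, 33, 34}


Set A = {4, 8, 11, 23, 27, 36}
Set B = {5, 7, 17, 18, 27, 33, 34}
A \ B includes elements in A that are not in B.
Check each element of A:
4 (not in B, keep), 8 (not in B, keep), 11 (not in B, keep), 23 (not in B, keep), 27 (in B, remove), 36 (not in B, keep)
A \ B = {4, 8, 11, 23, 36}

{4, 8, 11, 23, 36}


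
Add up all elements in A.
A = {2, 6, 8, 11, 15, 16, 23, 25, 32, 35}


Set A = {2, 6, 8, 11, 15, 16, 23, 25, 32, 35}
Sum = 2 + 6 + 8 + 11 + 15 + 16 + 23 + 25 + 32 + 35 = 173

173


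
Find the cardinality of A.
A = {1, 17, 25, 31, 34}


Set A = {1, 17, 25, 31, 34}
Listing elements: 1, 17, 25, 31, 34
Counting: 5 elements
|A| = 5

5


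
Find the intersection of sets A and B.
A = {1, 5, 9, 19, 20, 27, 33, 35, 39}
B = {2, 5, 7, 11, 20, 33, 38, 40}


Set A = {1, 5, 9, 19, 20, 27, 33, 35, 39}
Set B = {2, 5, 7, 11, 20, 33, 38, 40}
A ∩ B includes only elements in both sets.
Check each element of A against B:
1 ✗, 5 ✓, 9 ✗, 19 ✗, 20 ✓, 27 ✗, 33 ✓, 35 ✗, 39 ✗
A ∩ B = {5, 20, 33}

{5, 20, 33}


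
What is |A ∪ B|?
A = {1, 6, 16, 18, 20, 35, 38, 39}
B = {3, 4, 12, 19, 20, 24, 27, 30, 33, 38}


Set A = {1, 6, 16, 18, 20, 35, 38, 39}, |A| = 8
Set B = {3, 4, 12, 19, 20, 24, 27, 30, 33, 38}, |B| = 10
A ∩ B = {20, 38}, |A ∩ B| = 2
|A ∪ B| = |A| + |B| - |A ∩ B| = 8 + 10 - 2 = 16

16


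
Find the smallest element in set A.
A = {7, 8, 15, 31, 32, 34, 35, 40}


Set A = {7, 8, 15, 31, 32, 34, 35, 40}
Elements in ascending order: 7, 8, 15, 31, 32, 34, 35, 40
The smallest element is 7.

7


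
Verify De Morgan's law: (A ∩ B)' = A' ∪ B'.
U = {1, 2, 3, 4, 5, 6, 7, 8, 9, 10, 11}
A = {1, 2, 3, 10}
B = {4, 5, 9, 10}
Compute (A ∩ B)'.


U = {1, 2, 3, 4, 5, 6, 7, 8, 9, 10, 11}
A = {1, 2, 3, 10}, B = {4, 5, 9, 10}
A ∩ B = {10}
(A ∩ B)' = U \ (A ∩ B) = {1, 2, 3, 4, 5, 6, 7, 8, 9, 11}
Verification via A' ∪ B': A' = {4, 5, 6, 7, 8, 9, 11}, B' = {1, 2, 3, 6, 7, 8, 11}
A' ∪ B' = {1, 2, 3, 4, 5, 6, 7, 8, 9, 11} ✓

{1, 2, 3, 4, 5, 6, 7, 8, 9, 11}


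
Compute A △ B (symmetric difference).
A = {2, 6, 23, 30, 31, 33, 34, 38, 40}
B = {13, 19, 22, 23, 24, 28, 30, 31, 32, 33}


Set A = {2, 6, 23, 30, 31, 33, 34, 38, 40}
Set B = {13, 19, 22, 23, 24, 28, 30, 31, 32, 33}
A △ B = (A \ B) ∪ (B \ A)
Elements in A but not B: {2, 6, 34, 38, 40}
Elements in B but not A: {13, 19, 22, 24, 28, 32}
A △ B = {2, 6, 13, 19, 22, 24, 28, 32, 34, 38, 40}

{2, 6, 13, 19, 22, 24, 28, 32, 34, 38, 40}


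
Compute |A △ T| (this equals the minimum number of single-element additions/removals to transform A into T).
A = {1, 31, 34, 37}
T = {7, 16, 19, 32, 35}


Set A = {1, 31, 34, 37}
Set T = {7, 16, 19, 32, 35}
Elements to remove from A (in A, not in T): {1, 31, 34, 37} → 4 removals
Elements to add to A (in T, not in A): {7, 16, 19, 32, 35} → 5 additions
Total edits = 4 + 5 = 9

9


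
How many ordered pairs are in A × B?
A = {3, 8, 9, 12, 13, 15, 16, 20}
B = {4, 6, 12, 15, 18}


Set A = {3, 8, 9, 12, 13, 15, 16, 20} has 8 elements.
Set B = {4, 6, 12, 15, 18} has 5 elements.
|A × B| = |A| × |B| = 8 × 5 = 40

40


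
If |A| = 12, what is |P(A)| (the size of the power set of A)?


The set has 12 elements.
The power set contains all possible subsets.
|P(A)| = 2^|A| = 2^12 = 4096

4096


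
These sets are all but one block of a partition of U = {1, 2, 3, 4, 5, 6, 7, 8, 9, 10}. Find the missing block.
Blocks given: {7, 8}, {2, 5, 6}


U = {1, 2, 3, 4, 5, 6, 7, 8, 9, 10}
Shown blocks: {7, 8}, {2, 5, 6}
A partition's blocks are pairwise disjoint and cover U, so the missing block = U \ (union of shown blocks).
Union of shown blocks: {2, 5, 6, 7, 8}
Missing block = U \ (union) = {1, 3, 4, 9, 10}

{1, 3, 4, 9, 10}


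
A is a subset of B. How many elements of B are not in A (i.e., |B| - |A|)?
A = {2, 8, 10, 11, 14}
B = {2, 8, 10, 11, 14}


Set A = {2, 8, 10, 11, 14}, |A| = 5
Set B = {2, 8, 10, 11, 14}, |B| = 5
Since A ⊆ B: B \ A = {}
|B| - |A| = 5 - 5 = 0

0


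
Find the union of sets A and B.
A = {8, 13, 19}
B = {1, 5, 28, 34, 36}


Set A = {8, 13, 19}
Set B = {1, 5, 28, 34, 36}
A ∪ B includes all elements in either set.
Elements from A: {8, 13, 19}
Elements from B not already included: {1, 5, 28, 34, 36}
A ∪ B = {1, 5, 8, 13, 19, 28, 34, 36}

{1, 5, 8, 13, 19, 28, 34, 36}


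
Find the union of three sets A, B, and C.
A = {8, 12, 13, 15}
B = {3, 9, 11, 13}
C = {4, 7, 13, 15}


Set A = {8, 12, 13, 15}
Set B = {3, 9, 11, 13}
Set C = {4, 7, 13, 15}
First, A ∪ B = {3, 8, 9, 11, 12, 13, 15}
Then, (A ∪ B) ∪ C = {3, 4, 7, 8, 9, 11, 12, 13, 15}

{3, 4, 7, 8, 9, 11, 12, 13, 15}


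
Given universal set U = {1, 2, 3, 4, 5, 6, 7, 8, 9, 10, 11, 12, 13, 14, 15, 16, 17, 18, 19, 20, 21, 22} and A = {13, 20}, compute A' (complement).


Universal set U = {1, 2, 3, 4, 5, 6, 7, 8, 9, 10, 11, 12, 13, 14, 15, 16, 17, 18, 19, 20, 21, 22}
Set A = {13, 20}
A' = U \ A = elements in U but not in A
Checking each element of U:
1 (not in A, include), 2 (not in A, include), 3 (not in A, include), 4 (not in A, include), 5 (not in A, include), 6 (not in A, include), 7 (not in A, include), 8 (not in A, include), 9 (not in A, include), 10 (not in A, include), 11 (not in A, include), 12 (not in A, include), 13 (in A, exclude), 14 (not in A, include), 15 (not in A, include), 16 (not in A, include), 17 (not in A, include), 18 (not in A, include), 19 (not in A, include), 20 (in A, exclude), 21 (not in A, include), 22 (not in A, include)
A' = {1, 2, 3, 4, 5, 6, 7, 8, 9, 10, 11, 12, 14, 15, 16, 17, 18, 19, 21, 22}

{1, 2, 3, 4, 5, 6, 7, 8, 9, 10, 11, 12, 14, 15, 16, 17, 18, 19, 21, 22}


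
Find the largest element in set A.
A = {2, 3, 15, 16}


Set A = {2, 3, 15, 16}
Elements in ascending order: 2, 3, 15, 16
The largest element is 16.

16


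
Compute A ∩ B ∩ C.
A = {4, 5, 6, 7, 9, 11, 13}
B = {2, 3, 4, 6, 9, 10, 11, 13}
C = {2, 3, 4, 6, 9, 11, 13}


Set A = {4, 5, 6, 7, 9, 11, 13}
Set B = {2, 3, 4, 6, 9, 10, 11, 13}
Set C = {2, 3, 4, 6, 9, 11, 13}
First, A ∩ B = {4, 6, 9, 11, 13}
Then, (A ∩ B) ∩ C = {4, 6, 9, 11, 13}

{4, 6, 9, 11, 13}


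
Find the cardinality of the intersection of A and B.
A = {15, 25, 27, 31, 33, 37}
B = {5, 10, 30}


Set A = {15, 25, 27, 31, 33, 37}
Set B = {5, 10, 30}
A ∩ B = {}
|A ∩ B| = 0

0


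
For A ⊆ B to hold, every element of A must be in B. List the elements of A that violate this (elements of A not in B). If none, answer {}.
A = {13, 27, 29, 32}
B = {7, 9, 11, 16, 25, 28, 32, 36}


Set A = {13, 27, 29, 32}
Set B = {7, 9, 11, 16, 25, 28, 32, 36}
Check each element of A against B:
13 ∉ B (include), 27 ∉ B (include), 29 ∉ B (include), 32 ∈ B
Elements of A not in B: {13, 27, 29}

{13, 27, 29}


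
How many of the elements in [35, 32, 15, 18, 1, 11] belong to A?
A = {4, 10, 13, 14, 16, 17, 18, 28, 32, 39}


Set A = {4, 10, 13, 14, 16, 17, 18, 28, 32, 39}
Candidates: [35, 32, 15, 18, 1, 11]
Check each candidate:
35 ∉ A, 32 ∈ A, 15 ∉ A, 18 ∈ A, 1 ∉ A, 11 ∉ A
Count of candidates in A: 2

2


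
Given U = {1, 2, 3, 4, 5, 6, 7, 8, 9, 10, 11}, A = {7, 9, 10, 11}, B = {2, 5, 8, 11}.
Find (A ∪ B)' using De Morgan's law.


U = {1, 2, 3, 4, 5, 6, 7, 8, 9, 10, 11}
A = {7, 9, 10, 11}, B = {2, 5, 8, 11}
A ∪ B = {2, 5, 7, 8, 9, 10, 11}
(A ∪ B)' = U \ (A ∪ B) = {1, 3, 4, 6}
Verification via A' ∩ B': A' = {1, 2, 3, 4, 5, 6, 8}, B' = {1, 3, 4, 6, 7, 9, 10}
A' ∩ B' = {1, 3, 4, 6} ✓

{1, 3, 4, 6}


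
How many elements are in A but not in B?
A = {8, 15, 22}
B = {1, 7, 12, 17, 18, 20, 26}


Set A = {8, 15, 22}
Set B = {1, 7, 12, 17, 18, 20, 26}
A \ B = {8, 15, 22}
|A \ B| = 3

3


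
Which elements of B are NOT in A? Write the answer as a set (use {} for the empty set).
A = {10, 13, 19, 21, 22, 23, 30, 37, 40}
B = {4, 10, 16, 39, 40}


Set A = {10, 13, 19, 21, 22, 23, 30, 37, 40}
Set B = {4, 10, 16, 39, 40}
Check each element of B against A:
4 ∉ A (include), 10 ∈ A, 16 ∉ A (include), 39 ∉ A (include), 40 ∈ A
Elements of B not in A: {4, 16, 39}

{4, 16, 39}


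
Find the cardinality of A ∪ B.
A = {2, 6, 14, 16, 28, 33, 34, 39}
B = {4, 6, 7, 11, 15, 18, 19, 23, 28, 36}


Set A = {2, 6, 14, 16, 28, 33, 34, 39}, |A| = 8
Set B = {4, 6, 7, 11, 15, 18, 19, 23, 28, 36}, |B| = 10
A ∩ B = {6, 28}, |A ∩ B| = 2
|A ∪ B| = |A| + |B| - |A ∩ B| = 8 + 10 - 2 = 16

16


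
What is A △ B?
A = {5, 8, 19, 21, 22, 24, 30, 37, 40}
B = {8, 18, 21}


Set A = {5, 8, 19, 21, 22, 24, 30, 37, 40}
Set B = {8, 18, 21}
A △ B = (A \ B) ∪ (B \ A)
Elements in A but not B: {5, 19, 22, 24, 30, 37, 40}
Elements in B but not A: {18}
A △ B = {5, 18, 19, 22, 24, 30, 37, 40}

{5, 18, 19, 22, 24, 30, 37, 40}


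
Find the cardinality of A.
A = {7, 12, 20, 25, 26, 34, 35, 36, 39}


Set A = {7, 12, 20, 25, 26, 34, 35, 36, 39}
Listing elements: 7, 12, 20, 25, 26, 34, 35, 36, 39
Counting: 9 elements
|A| = 9

9


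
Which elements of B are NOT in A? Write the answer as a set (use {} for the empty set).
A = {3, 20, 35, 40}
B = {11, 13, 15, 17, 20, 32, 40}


Set A = {3, 20, 35, 40}
Set B = {11, 13, 15, 17, 20, 32, 40}
Check each element of B against A:
11 ∉ A (include), 13 ∉ A (include), 15 ∉ A (include), 17 ∉ A (include), 20 ∈ A, 32 ∉ A (include), 40 ∈ A
Elements of B not in A: {11, 13, 15, 17, 32}

{11, 13, 15, 17, 32}


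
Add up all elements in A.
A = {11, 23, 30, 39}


Set A = {11, 23, 30, 39}
Sum = 11 + 23 + 30 + 39 = 103

103


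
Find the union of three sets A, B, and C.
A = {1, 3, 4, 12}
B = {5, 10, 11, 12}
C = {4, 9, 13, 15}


Set A = {1, 3, 4, 12}
Set B = {5, 10, 11, 12}
Set C = {4, 9, 13, 15}
First, A ∪ B = {1, 3, 4, 5, 10, 11, 12}
Then, (A ∪ B) ∪ C = {1, 3, 4, 5, 9, 10, 11, 12, 13, 15}

{1, 3, 4, 5, 9, 10, 11, 12, 13, 15}


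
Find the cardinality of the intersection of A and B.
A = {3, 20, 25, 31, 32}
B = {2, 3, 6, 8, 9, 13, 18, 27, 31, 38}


Set A = {3, 20, 25, 31, 32}
Set B = {2, 3, 6, 8, 9, 13, 18, 27, 31, 38}
A ∩ B = {3, 31}
|A ∩ B| = 2

2


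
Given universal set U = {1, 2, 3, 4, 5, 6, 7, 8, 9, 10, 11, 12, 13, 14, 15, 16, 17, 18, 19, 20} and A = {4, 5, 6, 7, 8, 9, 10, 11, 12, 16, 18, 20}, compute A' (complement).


Universal set U = {1, 2, 3, 4, 5, 6, 7, 8, 9, 10, 11, 12, 13, 14, 15, 16, 17, 18, 19, 20}
Set A = {4, 5, 6, 7, 8, 9, 10, 11, 12, 16, 18, 20}
A' = U \ A = elements in U but not in A
Checking each element of U:
1 (not in A, include), 2 (not in A, include), 3 (not in A, include), 4 (in A, exclude), 5 (in A, exclude), 6 (in A, exclude), 7 (in A, exclude), 8 (in A, exclude), 9 (in A, exclude), 10 (in A, exclude), 11 (in A, exclude), 12 (in A, exclude), 13 (not in A, include), 14 (not in A, include), 15 (not in A, include), 16 (in A, exclude), 17 (not in A, include), 18 (in A, exclude), 19 (not in A, include), 20 (in A, exclude)
A' = {1, 2, 3, 13, 14, 15, 17, 19}

{1, 2, 3, 13, 14, 15, 17, 19}


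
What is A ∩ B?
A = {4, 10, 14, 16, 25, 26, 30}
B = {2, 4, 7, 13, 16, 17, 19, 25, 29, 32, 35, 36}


Set A = {4, 10, 14, 16, 25, 26, 30}
Set B = {2, 4, 7, 13, 16, 17, 19, 25, 29, 32, 35, 36}
A ∩ B includes only elements in both sets.
Check each element of A against B:
4 ✓, 10 ✗, 14 ✗, 16 ✓, 25 ✓, 26 ✗, 30 ✗
A ∩ B = {4, 16, 25}

{4, 16, 25}


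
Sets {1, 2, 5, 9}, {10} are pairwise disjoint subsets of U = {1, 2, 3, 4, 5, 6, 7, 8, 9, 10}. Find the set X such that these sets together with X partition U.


U = {1, 2, 3, 4, 5, 6, 7, 8, 9, 10}
Shown blocks: {1, 2, 5, 9}, {10}
A partition's blocks are pairwise disjoint and cover U, so the missing block = U \ (union of shown blocks).
Union of shown blocks: {1, 2, 5, 9, 10}
Missing block = U \ (union) = {3, 4, 6, 7, 8}

{3, 4, 6, 7, 8}


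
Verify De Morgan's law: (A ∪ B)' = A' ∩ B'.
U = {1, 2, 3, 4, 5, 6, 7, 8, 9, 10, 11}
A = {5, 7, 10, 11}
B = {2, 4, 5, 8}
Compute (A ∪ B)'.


U = {1, 2, 3, 4, 5, 6, 7, 8, 9, 10, 11}
A = {5, 7, 10, 11}, B = {2, 4, 5, 8}
A ∪ B = {2, 4, 5, 7, 8, 10, 11}
(A ∪ B)' = U \ (A ∪ B) = {1, 3, 6, 9}
Verification via A' ∩ B': A' = {1, 2, 3, 4, 6, 8, 9}, B' = {1, 3, 6, 7, 9, 10, 11}
A' ∩ B' = {1, 3, 6, 9} ✓

{1, 3, 6, 9}


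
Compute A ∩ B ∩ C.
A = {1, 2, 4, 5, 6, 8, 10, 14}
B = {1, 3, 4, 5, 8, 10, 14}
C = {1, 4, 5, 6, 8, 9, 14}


Set A = {1, 2, 4, 5, 6, 8, 10, 14}
Set B = {1, 3, 4, 5, 8, 10, 14}
Set C = {1, 4, 5, 6, 8, 9, 14}
First, A ∩ B = {1, 4, 5, 8, 10, 14}
Then, (A ∩ B) ∩ C = {1, 4, 5, 8, 14}

{1, 4, 5, 8, 14}


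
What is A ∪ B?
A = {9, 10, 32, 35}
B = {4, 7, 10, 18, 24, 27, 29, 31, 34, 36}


Set A = {9, 10, 32, 35}
Set B = {4, 7, 10, 18, 24, 27, 29, 31, 34, 36}
A ∪ B includes all elements in either set.
Elements from A: {9, 10, 32, 35}
Elements from B not already included: {4, 7, 18, 24, 27, 29, 31, 34, 36}
A ∪ B = {4, 7, 9, 10, 18, 24, 27, 29, 31, 32, 34, 35, 36}

{4, 7, 9, 10, 18, 24, 27, 29, 31, 32, 34, 35, 36}


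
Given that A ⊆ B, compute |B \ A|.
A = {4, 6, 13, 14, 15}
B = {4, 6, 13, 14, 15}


Set A = {4, 6, 13, 14, 15}, |A| = 5
Set B = {4, 6, 13, 14, 15}, |B| = 5
Since A ⊆ B: B \ A = {}
|B| - |A| = 5 - 5 = 0

0


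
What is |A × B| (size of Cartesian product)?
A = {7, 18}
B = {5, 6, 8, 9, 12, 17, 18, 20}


Set A = {7, 18} has 2 elements.
Set B = {5, 6, 8, 9, 12, 17, 18, 20} has 8 elements.
|A × B| = |A| × |B| = 2 × 8 = 16

16


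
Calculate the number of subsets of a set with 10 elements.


The set has 10 elements.
The power set contains all possible subsets.
|P(A)| = 2^|A| = 2^10 = 1024

1024


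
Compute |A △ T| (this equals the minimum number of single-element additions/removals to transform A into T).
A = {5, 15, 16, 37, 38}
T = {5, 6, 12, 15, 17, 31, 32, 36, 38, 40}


Set A = {5, 15, 16, 37, 38}
Set T = {5, 6, 12, 15, 17, 31, 32, 36, 38, 40}
Elements to remove from A (in A, not in T): {16, 37} → 2 removals
Elements to add to A (in T, not in A): {6, 12, 17, 31, 32, 36, 40} → 7 additions
Total edits = 2 + 7 = 9

9


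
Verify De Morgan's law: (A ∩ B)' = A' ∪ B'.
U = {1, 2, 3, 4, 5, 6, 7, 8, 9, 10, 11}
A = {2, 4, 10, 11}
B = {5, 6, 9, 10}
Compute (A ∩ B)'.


U = {1, 2, 3, 4, 5, 6, 7, 8, 9, 10, 11}
A = {2, 4, 10, 11}, B = {5, 6, 9, 10}
A ∩ B = {10}
(A ∩ B)' = U \ (A ∩ B) = {1, 2, 3, 4, 5, 6, 7, 8, 9, 11}
Verification via A' ∪ B': A' = {1, 3, 5, 6, 7, 8, 9}, B' = {1, 2, 3, 4, 7, 8, 11}
A' ∪ B' = {1, 2, 3, 4, 5, 6, 7, 8, 9, 11} ✓

{1, 2, 3, 4, 5, 6, 7, 8, 9, 11}


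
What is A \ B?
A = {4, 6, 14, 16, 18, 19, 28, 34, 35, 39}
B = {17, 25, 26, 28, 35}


Set A = {4, 6, 14, 16, 18, 19, 28, 34, 35, 39}
Set B = {17, 25, 26, 28, 35}
A \ B includes elements in A that are not in B.
Check each element of A:
4 (not in B, keep), 6 (not in B, keep), 14 (not in B, keep), 16 (not in B, keep), 18 (not in B, keep), 19 (not in B, keep), 28 (in B, remove), 34 (not in B, keep), 35 (in B, remove), 39 (not in B, keep)
A \ B = {4, 6, 14, 16, 18, 19, 34, 39}

{4, 6, 14, 16, 18, 19, 34, 39}


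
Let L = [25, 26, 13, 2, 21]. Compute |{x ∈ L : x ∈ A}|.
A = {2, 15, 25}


Set A = {2, 15, 25}
Candidates: [25, 26, 13, 2, 21]
Check each candidate:
25 ∈ A, 26 ∉ A, 13 ∉ A, 2 ∈ A, 21 ∉ A
Count of candidates in A: 2

2


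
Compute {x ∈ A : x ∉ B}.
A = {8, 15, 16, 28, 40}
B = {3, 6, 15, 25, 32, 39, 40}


Set A = {8, 15, 16, 28, 40}
Set B = {3, 6, 15, 25, 32, 39, 40}
Check each element of A against B:
8 ∉ B (include), 15 ∈ B, 16 ∉ B (include), 28 ∉ B (include), 40 ∈ B
Elements of A not in B: {8, 16, 28}

{8, 16, 28}


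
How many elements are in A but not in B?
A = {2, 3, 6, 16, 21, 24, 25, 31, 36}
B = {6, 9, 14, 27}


Set A = {2, 3, 6, 16, 21, 24, 25, 31, 36}
Set B = {6, 9, 14, 27}
A \ B = {2, 3, 16, 21, 24, 25, 31, 36}
|A \ B| = 8

8


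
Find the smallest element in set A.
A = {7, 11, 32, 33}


Set A = {7, 11, 32, 33}
Elements in ascending order: 7, 11, 32, 33
The smallest element is 7.

7


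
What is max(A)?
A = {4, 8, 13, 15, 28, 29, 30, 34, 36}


Set A = {4, 8, 13, 15, 28, 29, 30, 34, 36}
Elements in ascending order: 4, 8, 13, 15, 28, 29, 30, 34, 36
The largest element is 36.

36


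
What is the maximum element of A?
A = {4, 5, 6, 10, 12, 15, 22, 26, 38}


Set A = {4, 5, 6, 10, 12, 15, 22, 26, 38}
Elements in ascending order: 4, 5, 6, 10, 12, 15, 22, 26, 38
The largest element is 38.

38


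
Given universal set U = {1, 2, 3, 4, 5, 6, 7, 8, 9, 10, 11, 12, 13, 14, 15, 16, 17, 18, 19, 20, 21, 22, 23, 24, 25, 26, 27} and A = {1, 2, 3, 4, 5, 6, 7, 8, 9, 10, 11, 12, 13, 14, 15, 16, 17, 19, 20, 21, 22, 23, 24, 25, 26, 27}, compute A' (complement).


Universal set U = {1, 2, 3, 4, 5, 6, 7, 8, 9, 10, 11, 12, 13, 14, 15, 16, 17, 18, 19, 20, 21, 22, 23, 24, 25, 26, 27}
Set A = {1, 2, 3, 4, 5, 6, 7, 8, 9, 10, 11, 12, 13, 14, 15, 16, 17, 19, 20, 21, 22, 23, 24, 25, 26, 27}
A' = U \ A = elements in U but not in A
Checking each element of U:
1 (in A, exclude), 2 (in A, exclude), 3 (in A, exclude), 4 (in A, exclude), 5 (in A, exclude), 6 (in A, exclude), 7 (in A, exclude), 8 (in A, exclude), 9 (in A, exclude), 10 (in A, exclude), 11 (in A, exclude), 12 (in A, exclude), 13 (in A, exclude), 14 (in A, exclude), 15 (in A, exclude), 16 (in A, exclude), 17 (in A, exclude), 18 (not in A, include), 19 (in A, exclude), 20 (in A, exclude), 21 (in A, exclude), 22 (in A, exclude), 23 (in A, exclude), 24 (in A, exclude), 25 (in A, exclude), 26 (in A, exclude), 27 (in A, exclude)
A' = {18}

{18}


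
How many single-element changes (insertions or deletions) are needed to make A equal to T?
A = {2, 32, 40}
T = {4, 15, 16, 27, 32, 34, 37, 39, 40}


Set A = {2, 32, 40}
Set T = {4, 15, 16, 27, 32, 34, 37, 39, 40}
Elements to remove from A (in A, not in T): {2} → 1 removals
Elements to add to A (in T, not in A): {4, 15, 16, 27, 34, 37, 39} → 7 additions
Total edits = 1 + 7 = 8

8


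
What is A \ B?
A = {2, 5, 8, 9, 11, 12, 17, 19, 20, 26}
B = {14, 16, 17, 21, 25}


Set A = {2, 5, 8, 9, 11, 12, 17, 19, 20, 26}
Set B = {14, 16, 17, 21, 25}
A \ B includes elements in A that are not in B.
Check each element of A:
2 (not in B, keep), 5 (not in B, keep), 8 (not in B, keep), 9 (not in B, keep), 11 (not in B, keep), 12 (not in B, keep), 17 (in B, remove), 19 (not in B, keep), 20 (not in B, keep), 26 (not in B, keep)
A \ B = {2, 5, 8, 9, 11, 12, 19, 20, 26}

{2, 5, 8, 9, 11, 12, 19, 20, 26}


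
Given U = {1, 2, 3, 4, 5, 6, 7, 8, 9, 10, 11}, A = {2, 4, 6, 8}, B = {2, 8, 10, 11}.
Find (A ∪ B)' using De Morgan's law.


U = {1, 2, 3, 4, 5, 6, 7, 8, 9, 10, 11}
A = {2, 4, 6, 8}, B = {2, 8, 10, 11}
A ∪ B = {2, 4, 6, 8, 10, 11}
(A ∪ B)' = U \ (A ∪ B) = {1, 3, 5, 7, 9}
Verification via A' ∩ B': A' = {1, 3, 5, 7, 9, 10, 11}, B' = {1, 3, 4, 5, 6, 7, 9}
A' ∩ B' = {1, 3, 5, 7, 9} ✓

{1, 3, 5, 7, 9}


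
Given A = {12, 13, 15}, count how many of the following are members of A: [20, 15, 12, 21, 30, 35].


Set A = {12, 13, 15}
Candidates: [20, 15, 12, 21, 30, 35]
Check each candidate:
20 ∉ A, 15 ∈ A, 12 ∈ A, 21 ∉ A, 30 ∉ A, 35 ∉ A
Count of candidates in A: 2

2


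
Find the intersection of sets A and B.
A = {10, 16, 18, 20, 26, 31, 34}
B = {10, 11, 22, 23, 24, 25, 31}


Set A = {10, 16, 18, 20, 26, 31, 34}
Set B = {10, 11, 22, 23, 24, 25, 31}
A ∩ B includes only elements in both sets.
Check each element of A against B:
10 ✓, 16 ✗, 18 ✗, 20 ✗, 26 ✗, 31 ✓, 34 ✗
A ∩ B = {10, 31}

{10, 31}


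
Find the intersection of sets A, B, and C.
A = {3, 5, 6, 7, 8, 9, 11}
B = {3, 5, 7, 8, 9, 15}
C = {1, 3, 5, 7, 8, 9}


Set A = {3, 5, 6, 7, 8, 9, 11}
Set B = {3, 5, 7, 8, 9, 15}
Set C = {1, 3, 5, 7, 8, 9}
First, A ∩ B = {3, 5, 7, 8, 9}
Then, (A ∩ B) ∩ C = {3, 5, 7, 8, 9}

{3, 5, 7, 8, 9}


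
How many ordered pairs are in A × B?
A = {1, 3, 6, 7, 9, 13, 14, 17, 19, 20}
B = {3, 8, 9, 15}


Set A = {1, 3, 6, 7, 9, 13, 14, 17, 19, 20} has 10 elements.
Set B = {3, 8, 9, 15} has 4 elements.
|A × B| = |A| × |B| = 10 × 4 = 40

40


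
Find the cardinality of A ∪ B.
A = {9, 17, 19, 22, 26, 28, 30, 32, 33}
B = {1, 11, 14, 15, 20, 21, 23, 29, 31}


Set A = {9, 17, 19, 22, 26, 28, 30, 32, 33}, |A| = 9
Set B = {1, 11, 14, 15, 20, 21, 23, 29, 31}, |B| = 9
A ∩ B = {}, |A ∩ B| = 0
|A ∪ B| = |A| + |B| - |A ∩ B| = 9 + 9 - 0 = 18

18


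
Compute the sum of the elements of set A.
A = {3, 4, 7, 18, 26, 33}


Set A = {3, 4, 7, 18, 26, 33}
Sum = 3 + 4 + 7 + 18 + 26 + 33 = 91

91


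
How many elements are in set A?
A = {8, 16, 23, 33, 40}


Set A = {8, 16, 23, 33, 40}
Listing elements: 8, 16, 23, 33, 40
Counting: 5 elements
|A| = 5

5


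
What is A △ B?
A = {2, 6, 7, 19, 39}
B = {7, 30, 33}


Set A = {2, 6, 7, 19, 39}
Set B = {7, 30, 33}
A △ B = (A \ B) ∪ (B \ A)
Elements in A but not B: {2, 6, 19, 39}
Elements in B but not A: {30, 33}
A △ B = {2, 6, 19, 30, 33, 39}

{2, 6, 19, 30, 33, 39}


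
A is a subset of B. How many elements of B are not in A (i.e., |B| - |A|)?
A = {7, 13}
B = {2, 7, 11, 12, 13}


Set A = {7, 13}, |A| = 2
Set B = {2, 7, 11, 12, 13}, |B| = 5
Since A ⊆ B: B \ A = {2, 11, 12}
|B| - |A| = 5 - 2 = 3

3


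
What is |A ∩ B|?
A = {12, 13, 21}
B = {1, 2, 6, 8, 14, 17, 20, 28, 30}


Set A = {12, 13, 21}
Set B = {1, 2, 6, 8, 14, 17, 20, 28, 30}
A ∩ B = {}
|A ∩ B| = 0

0


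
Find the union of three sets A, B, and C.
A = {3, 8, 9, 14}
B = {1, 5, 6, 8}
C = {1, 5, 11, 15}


Set A = {3, 8, 9, 14}
Set B = {1, 5, 6, 8}
Set C = {1, 5, 11, 15}
First, A ∪ B = {1, 3, 5, 6, 8, 9, 14}
Then, (A ∪ B) ∪ C = {1, 3, 5, 6, 8, 9, 11, 14, 15}

{1, 3, 5, 6, 8, 9, 11, 14, 15}


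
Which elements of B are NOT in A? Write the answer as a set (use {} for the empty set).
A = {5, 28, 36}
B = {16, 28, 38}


Set A = {5, 28, 36}
Set B = {16, 28, 38}
Check each element of B against A:
16 ∉ A (include), 28 ∈ A, 38 ∉ A (include)
Elements of B not in A: {16, 38}

{16, 38}


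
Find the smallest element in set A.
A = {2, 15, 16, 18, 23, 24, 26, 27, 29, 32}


Set A = {2, 15, 16, 18, 23, 24, 26, 27, 29, 32}
Elements in ascending order: 2, 15, 16, 18, 23, 24, 26, 27, 29, 32
The smallest element is 2.

2


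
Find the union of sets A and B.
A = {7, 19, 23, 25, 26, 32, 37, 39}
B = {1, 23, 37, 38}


Set A = {7, 19, 23, 25, 26, 32, 37, 39}
Set B = {1, 23, 37, 38}
A ∪ B includes all elements in either set.
Elements from A: {7, 19, 23, 25, 26, 32, 37, 39}
Elements from B not already included: {1, 38}
A ∪ B = {1, 7, 19, 23, 25, 26, 32, 37, 38, 39}

{1, 7, 19, 23, 25, 26, 32, 37, 38, 39}


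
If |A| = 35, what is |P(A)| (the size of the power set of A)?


The set has 35 elements.
The power set contains all possible subsets.
|P(A)| = 2^|A| = 2^35 = 34359738368

34359738368


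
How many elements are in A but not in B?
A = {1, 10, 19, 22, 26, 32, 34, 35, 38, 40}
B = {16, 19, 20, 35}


Set A = {1, 10, 19, 22, 26, 32, 34, 35, 38, 40}
Set B = {16, 19, 20, 35}
A \ B = {1, 10, 22, 26, 32, 34, 38, 40}
|A \ B| = 8

8


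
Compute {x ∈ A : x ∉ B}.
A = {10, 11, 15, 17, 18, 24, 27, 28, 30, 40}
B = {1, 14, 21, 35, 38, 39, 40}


Set A = {10, 11, 15, 17, 18, 24, 27, 28, 30, 40}
Set B = {1, 14, 21, 35, 38, 39, 40}
Check each element of A against B:
10 ∉ B (include), 11 ∉ B (include), 15 ∉ B (include), 17 ∉ B (include), 18 ∉ B (include), 24 ∉ B (include), 27 ∉ B (include), 28 ∉ B (include), 30 ∉ B (include), 40 ∈ B
Elements of A not in B: {10, 11, 15, 17, 18, 24, 27, 28, 30}

{10, 11, 15, 17, 18, 24, 27, 28, 30}


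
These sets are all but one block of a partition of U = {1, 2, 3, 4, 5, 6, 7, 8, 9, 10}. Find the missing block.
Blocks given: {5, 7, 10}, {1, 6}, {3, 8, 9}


U = {1, 2, 3, 4, 5, 6, 7, 8, 9, 10}
Shown blocks: {5, 7, 10}, {1, 6}, {3, 8, 9}
A partition's blocks are pairwise disjoint and cover U, so the missing block = U \ (union of shown blocks).
Union of shown blocks: {1, 3, 5, 6, 7, 8, 9, 10}
Missing block = U \ (union) = {2, 4}

{2, 4}


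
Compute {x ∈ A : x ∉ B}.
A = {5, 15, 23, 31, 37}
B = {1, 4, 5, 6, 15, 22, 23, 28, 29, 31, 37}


Set A = {5, 15, 23, 31, 37}
Set B = {1, 4, 5, 6, 15, 22, 23, 28, 29, 31, 37}
Check each element of A against B:
5 ∈ B, 15 ∈ B, 23 ∈ B, 31 ∈ B, 37 ∈ B
Elements of A not in B: {}

{}


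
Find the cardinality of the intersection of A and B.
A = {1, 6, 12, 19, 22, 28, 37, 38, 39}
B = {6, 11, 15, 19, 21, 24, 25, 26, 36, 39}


Set A = {1, 6, 12, 19, 22, 28, 37, 38, 39}
Set B = {6, 11, 15, 19, 21, 24, 25, 26, 36, 39}
A ∩ B = {6, 19, 39}
|A ∩ B| = 3

3


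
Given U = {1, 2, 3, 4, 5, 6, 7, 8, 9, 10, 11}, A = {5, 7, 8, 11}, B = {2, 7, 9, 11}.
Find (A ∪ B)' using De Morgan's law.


U = {1, 2, 3, 4, 5, 6, 7, 8, 9, 10, 11}
A = {5, 7, 8, 11}, B = {2, 7, 9, 11}
A ∪ B = {2, 5, 7, 8, 9, 11}
(A ∪ B)' = U \ (A ∪ B) = {1, 3, 4, 6, 10}
Verification via A' ∩ B': A' = {1, 2, 3, 4, 6, 9, 10}, B' = {1, 3, 4, 5, 6, 8, 10}
A' ∩ B' = {1, 3, 4, 6, 10} ✓

{1, 3, 4, 6, 10}


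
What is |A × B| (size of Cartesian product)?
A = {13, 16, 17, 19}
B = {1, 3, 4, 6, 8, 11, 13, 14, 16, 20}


Set A = {13, 16, 17, 19} has 4 elements.
Set B = {1, 3, 4, 6, 8, 11, 13, 14, 16, 20} has 10 elements.
|A × B| = |A| × |B| = 4 × 10 = 40

40


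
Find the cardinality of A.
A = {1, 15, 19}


Set A = {1, 15, 19}
Listing elements: 1, 15, 19
Counting: 3 elements
|A| = 3

3


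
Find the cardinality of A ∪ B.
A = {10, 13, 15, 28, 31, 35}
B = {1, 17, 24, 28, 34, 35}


Set A = {10, 13, 15, 28, 31, 35}, |A| = 6
Set B = {1, 17, 24, 28, 34, 35}, |B| = 6
A ∩ B = {28, 35}, |A ∩ B| = 2
|A ∪ B| = |A| + |B| - |A ∩ B| = 6 + 6 - 2 = 10

10


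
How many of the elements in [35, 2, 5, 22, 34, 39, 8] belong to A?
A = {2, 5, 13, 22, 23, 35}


Set A = {2, 5, 13, 22, 23, 35}
Candidates: [35, 2, 5, 22, 34, 39, 8]
Check each candidate:
35 ∈ A, 2 ∈ A, 5 ∈ A, 22 ∈ A, 34 ∉ A, 39 ∉ A, 8 ∉ A
Count of candidates in A: 4

4


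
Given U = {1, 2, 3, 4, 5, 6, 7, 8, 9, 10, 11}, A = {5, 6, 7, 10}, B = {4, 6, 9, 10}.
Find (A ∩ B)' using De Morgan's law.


U = {1, 2, 3, 4, 5, 6, 7, 8, 9, 10, 11}
A = {5, 6, 7, 10}, B = {4, 6, 9, 10}
A ∩ B = {6, 10}
(A ∩ B)' = U \ (A ∩ B) = {1, 2, 3, 4, 5, 7, 8, 9, 11}
Verification via A' ∪ B': A' = {1, 2, 3, 4, 8, 9, 11}, B' = {1, 2, 3, 5, 7, 8, 11}
A' ∪ B' = {1, 2, 3, 4, 5, 7, 8, 9, 11} ✓

{1, 2, 3, 4, 5, 7, 8, 9, 11}


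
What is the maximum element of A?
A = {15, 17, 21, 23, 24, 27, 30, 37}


Set A = {15, 17, 21, 23, 24, 27, 30, 37}
Elements in ascending order: 15, 17, 21, 23, 24, 27, 30, 37
The largest element is 37.

37


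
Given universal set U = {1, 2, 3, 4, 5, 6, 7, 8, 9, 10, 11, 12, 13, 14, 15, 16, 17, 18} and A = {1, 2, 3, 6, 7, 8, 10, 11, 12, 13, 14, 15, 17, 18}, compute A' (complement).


Universal set U = {1, 2, 3, 4, 5, 6, 7, 8, 9, 10, 11, 12, 13, 14, 15, 16, 17, 18}
Set A = {1, 2, 3, 6, 7, 8, 10, 11, 12, 13, 14, 15, 17, 18}
A' = U \ A = elements in U but not in A
Checking each element of U:
1 (in A, exclude), 2 (in A, exclude), 3 (in A, exclude), 4 (not in A, include), 5 (not in A, include), 6 (in A, exclude), 7 (in A, exclude), 8 (in A, exclude), 9 (not in A, include), 10 (in A, exclude), 11 (in A, exclude), 12 (in A, exclude), 13 (in A, exclude), 14 (in A, exclude), 15 (in A, exclude), 16 (not in A, include), 17 (in A, exclude), 18 (in A, exclude)
A' = {4, 5, 9, 16}

{4, 5, 9, 16}


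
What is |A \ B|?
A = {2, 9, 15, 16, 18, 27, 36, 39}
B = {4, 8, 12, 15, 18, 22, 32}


Set A = {2, 9, 15, 16, 18, 27, 36, 39}
Set B = {4, 8, 12, 15, 18, 22, 32}
A \ B = {2, 9, 16, 27, 36, 39}
|A \ B| = 6

6


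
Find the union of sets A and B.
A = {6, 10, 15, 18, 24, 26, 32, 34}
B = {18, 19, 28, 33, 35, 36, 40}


Set A = {6, 10, 15, 18, 24, 26, 32, 34}
Set B = {18, 19, 28, 33, 35, 36, 40}
A ∪ B includes all elements in either set.
Elements from A: {6, 10, 15, 18, 24, 26, 32, 34}
Elements from B not already included: {19, 28, 33, 35, 36, 40}
A ∪ B = {6, 10, 15, 18, 19, 24, 26, 28, 32, 33, 34, 35, 36, 40}

{6, 10, 15, 18, 19, 24, 26, 28, 32, 33, 34, 35, 36, 40}


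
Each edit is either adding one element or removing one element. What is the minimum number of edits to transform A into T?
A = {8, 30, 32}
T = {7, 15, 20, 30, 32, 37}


Set A = {8, 30, 32}
Set T = {7, 15, 20, 30, 32, 37}
Elements to remove from A (in A, not in T): {8} → 1 removals
Elements to add to A (in T, not in A): {7, 15, 20, 37} → 4 additions
Total edits = 1 + 4 = 5

5


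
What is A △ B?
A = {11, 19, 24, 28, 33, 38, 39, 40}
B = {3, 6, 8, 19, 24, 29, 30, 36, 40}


Set A = {11, 19, 24, 28, 33, 38, 39, 40}
Set B = {3, 6, 8, 19, 24, 29, 30, 36, 40}
A △ B = (A \ B) ∪ (B \ A)
Elements in A but not B: {11, 28, 33, 38, 39}
Elements in B but not A: {3, 6, 8, 29, 30, 36}
A △ B = {3, 6, 8, 11, 28, 29, 30, 33, 36, 38, 39}

{3, 6, 8, 11, 28, 29, 30, 33, 36, 38, 39}


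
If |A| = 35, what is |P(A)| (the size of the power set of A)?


The set has 35 elements.
The power set contains all possible subsets.
|P(A)| = 2^|A| = 2^35 = 34359738368

34359738368
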